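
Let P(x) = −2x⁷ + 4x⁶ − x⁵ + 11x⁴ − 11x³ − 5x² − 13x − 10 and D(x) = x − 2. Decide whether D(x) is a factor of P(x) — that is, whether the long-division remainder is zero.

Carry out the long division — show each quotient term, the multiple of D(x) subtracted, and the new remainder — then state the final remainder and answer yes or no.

Step 1: lead(−2x⁷ + 4x⁶ − x⁵ + 11x⁴ − 11x³ − 5x² − 13x − 10) ÷ lead(D) = −2x⁷ ÷ x = −2x⁶. Subtract (−2x⁶)·D = −2x⁷ + 4x⁶. Remainder: −x⁵ + 11x⁴ − 11x³ − 5x² − 13x − 10.
Step 2: lead(−x⁵ + 11x⁴ − 11x³ − 5x² − 13x − 10) ÷ lead(D) = −x⁵ ÷ x = −x⁴. Subtract (−x⁴)·D = −x⁵ + 2x⁴. Remainder: 9x⁴ − 11x³ − 5x² − 13x − 10.
Step 3: lead(9x⁴ − 11x³ − 5x² − 13x − 10) ÷ lead(D) = 9x⁴ ÷ x = 9x³. Subtract (9x³)·D = 9x⁴ − 18x³. Remainder: 7x³ − 5x² − 13x − 10.
Step 4: lead(7x³ − 5x² − 13x − 10) ÷ lead(D) = 7x³ ÷ x = 7x². Subtract (7x²)·D = 7x³ − 14x². Remainder: 9x² − 13x − 10.
Step 5: lead(9x² − 13x − 10) ÷ lead(D) = 9x² ÷ x = 9x. Subtract (9x)·D = 9x² − 18x. Remainder: 5x − 10.
Step 6: lead(5x − 10) ÷ lead(D) = 5x ÷ x = 5. Subtract (5)·D = 5x − 10. Remainder: 0.

R(x) = 0, so D(x) is a factor of P(x). yes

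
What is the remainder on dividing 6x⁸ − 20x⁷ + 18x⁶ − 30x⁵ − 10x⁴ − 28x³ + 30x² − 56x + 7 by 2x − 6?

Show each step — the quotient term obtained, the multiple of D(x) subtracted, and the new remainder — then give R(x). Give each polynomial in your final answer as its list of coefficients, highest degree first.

R = [1]

Step 1: lead(6x⁸ − 20x⁷ + 18x⁶ − 30x⁵ − 10x⁴ − 28x³ + 30x² − 56x + 7) ÷ lead(D) = 6x⁸ ÷ 2x = 3x⁷. Subtract (3x⁷)·D = 6x⁸ − 18x⁷. Remainder: −2x⁷ + 18x⁶ − 30x⁵ − 10x⁴ − 28x³ + 30x² − 56x + 7.
Step 2: lead(−2x⁷ + 18x⁶ − 30x⁵ − 10x⁴ − 28x³ + 30x² − 56x + 7) ÷ lead(D) = −2x⁷ ÷ 2x = −x⁶. Subtract (−x⁶)·D = −2x⁷ + 6x⁶. Remainder: 12x⁶ − 30x⁵ − 10x⁴ − 28x³ + 30x² − 56x + 7.
Step 3: lead(12x⁶ − 30x⁵ − 10x⁴ − 28x³ + 30x² − 56x + 7) ÷ lead(D) = 12x⁶ ÷ 2x = 6x⁵. Subtract (6x⁵)·D = 12x⁶ − 36x⁵. Remainder: 6x⁵ − 10x⁴ − 28x³ + 30x² − 56x + 7.
Step 4: lead(6x⁵ − 10x⁴ − 28x³ + 30x² − 56x + 7) ÷ lead(D) = 6x⁵ ÷ 2x = 3x⁴. Subtract (3x⁴)·D = 6x⁵ − 18x⁴. Remainder: 8x⁴ − 28x³ + 30x² − 56x + 7.
Step 5: lead(8x⁴ − 28x³ + 30x² − 56x + 7) ÷ lead(D) = 8x⁴ ÷ 2x = 4x³. Subtract (4x³)·D = 8x⁴ − 24x³. Remainder: −4x³ + 30x² − 56x + 7.
Step 6: lead(−4x³ + 30x² − 56x + 7) ÷ lead(D) = −4x³ ÷ 2x = −2x². Subtract (−2x²)·D = −4x³ + 12x². Remainder: 18x² − 56x + 7.
Step 7: lead(18x² − 56x + 7) ÷ lead(D) = 18x² ÷ 2x = 9x. Subtract (9x)·D = 18x² − 54x. Remainder: −2x + 7.
Step 8: lead(−2x + 7) ÷ lead(D) = −2x ÷ 2x = −1. Subtract (−1)·D = −2x + 6. Remainder: 1.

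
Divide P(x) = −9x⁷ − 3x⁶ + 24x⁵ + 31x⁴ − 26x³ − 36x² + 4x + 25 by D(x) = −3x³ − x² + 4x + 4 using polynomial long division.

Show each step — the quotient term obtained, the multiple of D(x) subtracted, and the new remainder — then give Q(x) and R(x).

Q(x) = 3x⁴ − 4x² − 5x + 5; R(x) = 5x² + 4x + 5

Step 1: lead(−9x⁷ − 3x⁶ + 24x⁵ + 31x⁴ − 26x³ − 36x² + 4x + 25) ÷ lead(D) = −9x⁷ ÷ −3x³ = 3x⁴. Subtract (3x⁴)·D = −9x⁷ − 3x⁶ + 12x⁵ + 12x⁴. Remainder: 12x⁵ + 19x⁴ − 26x³ − 36x² + 4x + 25.
Step 2: lead(12x⁵ + 19x⁴ − 26x³ − 36x² + 4x + 25) ÷ lead(D) = 12x⁵ ÷ −3x³ = −4x². Subtract (−4x²)·D = 12x⁵ + 4x⁴ − 16x³ − 16x². Remainder: 15x⁴ − 10x³ − 20x² + 4x + 25.
Step 3: lead(15x⁴ − 10x³ − 20x² + 4x + 25) ÷ lead(D) = 15x⁴ ÷ −3x³ = −5x. Subtract (−5x)·D = 15x⁴ + 5x³ − 20x² − 20x. Remainder: −15x³ + 24x + 25.
Step 4: lead(−15x³ + 24x + 25) ÷ lead(D) = −15x³ ÷ −3x³ = 5. Subtract (5)·D = −15x³ − 5x² + 20x + 20. Remainder: 5x² + 4x + 5.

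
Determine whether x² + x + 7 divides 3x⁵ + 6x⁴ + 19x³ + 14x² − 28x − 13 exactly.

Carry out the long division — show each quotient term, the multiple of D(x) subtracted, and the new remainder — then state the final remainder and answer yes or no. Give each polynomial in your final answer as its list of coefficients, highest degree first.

Step 1: lead(3x⁵ + 6x⁴ + 19x³ + 14x² − 28x − 13) ÷ lead(D) = 3x⁵ ÷ x² = 3x³. Subtract (3x³)·D = 3x⁵ + 3x⁴ + 21x³. Remainder: 3x⁴ − 2x³ + 14x² − 28x − 13.
Step 2: lead(3x⁴ − 2x³ + 14x² − 28x − 13) ÷ lead(D) = 3x⁴ ÷ x² = 3x². Subtract (3x²)·D = 3x⁴ + 3x³ + 21x². Remainder: −5x³ − 7x² − 28x − 13.
Step 3: lead(−5x³ − 7x² − 28x − 13) ÷ lead(D) = −5x³ ÷ x² = −5x. Subtract (−5x)·D = −5x³ − 5x² − 35x. Remainder: −2x² + 7x − 13.
Step 4: lead(−2x² + 7x − 13) ÷ lead(D) = −2x² ÷ x² = −2. Subtract (−2)·D = −2x² − 2x − 14. Remainder: 9x + 1.

R = [9, 1], so D(x) is not a factor of P(x). no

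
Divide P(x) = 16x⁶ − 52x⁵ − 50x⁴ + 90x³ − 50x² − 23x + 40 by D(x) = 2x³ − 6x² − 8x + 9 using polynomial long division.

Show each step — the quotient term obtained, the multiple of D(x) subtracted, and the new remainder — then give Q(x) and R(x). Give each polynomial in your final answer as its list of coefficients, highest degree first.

Step 1: lead(16x⁶ − 52x⁵ − 50x⁴ + 90x³ − 50x² − 23x + 40) ÷ lead(D) = 16x⁶ ÷ 2x³ = 8x³. Subtract (8x³)·D = 16x⁶ − 48x⁵ − 64x⁴ + 72x³. Remainder: −4x⁵ + 14x⁴ + 18x³ − 50x² − 23x + 40.
Step 2: lead(−4x⁵ + 14x⁴ + 18x³ − 50x² − 23x + 40) ÷ lead(D) = −4x⁵ ÷ 2x³ = −2x². Subtract (−2x²)·D = −4x⁵ + 12x⁴ + 16x³ − 18x². Remainder: 2x⁴ + 2x³ − 32x² − 23x + 40.
Step 3: lead(2x⁴ + 2x³ − 32x² − 23x + 40) ÷ lead(D) = 2x⁴ ÷ 2x³ = x. Subtract (x)·D = 2x⁴ − 6x³ − 8x² + 9x. Remainder: 8x³ − 24x² − 32x + 40.
Step 4: lead(8x³ − 24x² − 32x + 40) ÷ lead(D) = 8x³ ÷ 2x³ = 4. Subtract (4)·D = 8x³ − 24x² − 32x + 36. Remainder: 4.

Q = [8, -2, 1, 4]; R = [4]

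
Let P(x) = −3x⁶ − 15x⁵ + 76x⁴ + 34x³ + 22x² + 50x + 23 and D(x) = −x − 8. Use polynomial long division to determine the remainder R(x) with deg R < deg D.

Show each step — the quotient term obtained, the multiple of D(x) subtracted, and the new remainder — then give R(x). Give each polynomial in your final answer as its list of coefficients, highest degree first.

Step 1: lead(−3x⁶ − 15x⁵ + 76x⁴ + 34x³ + 22x² + 50x + 23) ÷ lead(D) = −3x⁶ ÷ −x = 3x⁵. Subtract (3x⁵)·D = −3x⁶ − 24x⁵. Remainder: 9x⁵ + 76x⁴ + 34x³ + 22x² + 50x + 23.
Step 2: lead(9x⁵ + 76x⁴ + 34x³ + 22x² + 50x + 23) ÷ lead(D) = 9x⁵ ÷ −x = −9x⁴. Subtract (−9x⁴)·D = 9x⁵ + 72x⁴. Remainder: 4x⁴ + 34x³ + 22x² + 50x + 23.
Step 3: lead(4x⁴ + 34x³ + 22x² + 50x + 23) ÷ lead(D) = 4x⁴ ÷ −x = −4x³. Subtract (−4x³)·D = 4x⁴ + 32x³. Remainder: 2x³ + 22x² + 50x + 23.
Step 4: lead(2x³ + 22x² + 50x + 23) ÷ lead(D) = 2x³ ÷ −x = −2x². Subtract (−2x²)·D = 2x³ + 16x². Remainder: 6x² + 50x + 23.
Step 5: lead(6x² + 50x + 23) ÷ lead(D) = 6x² ÷ −x = −6x. Subtract (−6x)·D = 6x² + 48x. Remainder: 2x + 23.
Step 6: lead(2x + 23) ÷ lead(D) = 2x ÷ −x = −2. Subtract (−2)·D = 2x + 16. Remainder: 7.

R = [7]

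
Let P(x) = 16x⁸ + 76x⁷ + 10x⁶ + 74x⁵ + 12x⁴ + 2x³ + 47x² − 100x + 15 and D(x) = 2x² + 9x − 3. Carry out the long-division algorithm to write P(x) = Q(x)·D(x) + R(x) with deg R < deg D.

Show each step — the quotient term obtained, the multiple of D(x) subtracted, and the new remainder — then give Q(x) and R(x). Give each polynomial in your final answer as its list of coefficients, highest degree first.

Step 1: lead(16x⁸ + 76x⁷ + 10x⁶ + 74x⁵ + 12x⁴ + 2x³ + 47x² − 100x + 15) ÷ lead(D) = 16x⁸ ÷ 2x² = 8x⁶. Subtract (8x⁶)·D = 16x⁸ + 72x⁷ − 24x⁶. Remainder: 4x⁷ + 34x⁶ + 74x⁵ + 12x⁴ + 2x³ + 47x² − 100x + 15.
Step 2: lead(4x⁷ + 34x⁶ + 74x⁵ + 12x⁴ + 2x³ + 47x² − 100x + 15) ÷ lead(D) = 4x⁷ ÷ 2x² = 2x⁵. Subtract (2x⁵)·D = 4x⁷ + 18x⁶ − 6x⁵. Remainder: 16x⁶ + 80x⁵ + 12x⁴ + 2x³ + 47x² − 100x + 15.
Step 3: lead(16x⁶ + 80x⁵ + 12x⁴ + 2x³ + 47x² − 100x + 15) ÷ lead(D) = 16x⁶ ÷ 2x² = 8x⁴. Subtract (8x⁴)·D = 16x⁶ + 72x⁵ − 24x⁴. Remainder: 8x⁵ + 36x⁴ + 2x³ + 47x² − 100x + 15.
Step 4: lead(8x⁵ + 36x⁴ + 2x³ + 47x² − 100x + 15) ÷ lead(D) = 8x⁵ ÷ 2x² = 4x³. Subtract (4x³)·D = 8x⁵ + 36x⁴ − 12x³. Remainder: 14x³ + 47x² − 100x + 15.
Step 5: lead(14x³ + 47x² − 100x + 15) ÷ lead(D) = 14x³ ÷ 2x² = 7x. Subtract (7x)·D = 14x³ + 63x² − 21x. Remainder: −16x² − 79x + 15.
Step 6: lead(−16x² − 79x + 15) ÷ lead(D) = −16x² ÷ 2x² = −8. Subtract (−8)·D = −16x² − 72x + 24. Remainder: −7x − 9.

Q = [8, 2, 8, 4, 0, 7, -8]; R = [-7, -9]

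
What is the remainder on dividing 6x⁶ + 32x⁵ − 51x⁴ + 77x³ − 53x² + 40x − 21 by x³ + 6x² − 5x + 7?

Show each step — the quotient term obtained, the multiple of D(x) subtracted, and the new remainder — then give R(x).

Step 1: lead(6x⁶ + 32x⁵ − 51x⁴ + 77x³ − 53x² + 40x − 21) ÷ lead(D) = 6x⁶ ÷ x³ = 6x³. Subtract (6x³)·D = 6x⁶ + 36x⁵ − 30x⁴ + 42x³. Remainder: −4x⁵ − 21x⁴ + 35x³ − 53x² + 40x − 21.
Step 2: lead(−4x⁵ − 21x⁴ + 35x³ − 53x² + 40x − 21) ÷ lead(D) = −4x⁵ ÷ x³ = −4x². Subtract (−4x²)·D = −4x⁵ − 24x⁴ + 20x³ − 28x². Remainder: 3x⁴ + 15x³ − 25x² + 40x − 21.
Step 3: lead(3x⁴ + 15x³ − 25x² + 40x − 21) ÷ lead(D) = 3x⁴ ÷ x³ = 3x. Subtract (3x)·D = 3x⁴ + 18x³ − 15x² + 21x. Remainder: −3x³ − 10x² + 19x − 21.
Step 4: lead(−3x³ − 10x² + 19x − 21) ÷ lead(D) = −3x³ ÷ x³ = −3. Subtract (−3)·D = −3x³ − 18x² + 15x − 21. Remainder: 8x² + 4x.

R(x) = 8x² + 4x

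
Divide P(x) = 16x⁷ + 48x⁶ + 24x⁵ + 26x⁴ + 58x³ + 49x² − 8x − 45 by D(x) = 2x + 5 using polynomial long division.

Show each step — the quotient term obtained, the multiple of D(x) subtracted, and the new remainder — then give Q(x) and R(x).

Q(x) = 8x⁶ + 4x⁵ + 2x⁴ + 8x³ + 9x² + 2x − 9; R(x) = 0

Step 1: lead(16x⁷ + 48x⁶ + 24x⁵ + 26x⁴ + 58x³ + 49x² − 8x − 45) ÷ lead(D) = 16x⁷ ÷ 2x = 8x⁶. Subtract (8x⁶)·D = 16x⁷ + 40x⁶. Remainder: 8x⁶ + 24x⁵ + 26x⁴ + 58x³ + 49x² − 8x − 45.
Step 2: lead(8x⁶ + 24x⁵ + 26x⁴ + 58x³ + 49x² − 8x − 45) ÷ lead(D) = 8x⁶ ÷ 2x = 4x⁵. Subtract (4x⁵)·D = 8x⁶ + 20x⁵. Remainder: 4x⁵ + 26x⁴ + 58x³ + 49x² − 8x − 45.
Step 3: lead(4x⁵ + 26x⁴ + 58x³ + 49x² − 8x − 45) ÷ lead(D) = 4x⁵ ÷ 2x = 2x⁴. Subtract (2x⁴)·D = 4x⁵ + 10x⁴. Remainder: 16x⁴ + 58x³ + 49x² − 8x − 45.
Step 4: lead(16x⁴ + 58x³ + 49x² − 8x − 45) ÷ lead(D) = 16x⁴ ÷ 2x = 8x³. Subtract (8x³)·D = 16x⁴ + 40x³. Remainder: 18x³ + 49x² − 8x − 45.
Step 5: lead(18x³ + 49x² − 8x − 45) ÷ lead(D) = 18x³ ÷ 2x = 9x². Subtract (9x²)·D = 18x³ + 45x². Remainder: 4x² − 8x − 45.
Step 6: lead(4x² − 8x − 45) ÷ lead(D) = 4x² ÷ 2x = 2x. Subtract (2x)·D = 4x² + 10x. Remainder: −18x − 45.
Step 7: lead(−18x − 45) ÷ lead(D) = −18x ÷ 2x = −9. Subtract (−9)·D = −18x − 45. Remainder: 0.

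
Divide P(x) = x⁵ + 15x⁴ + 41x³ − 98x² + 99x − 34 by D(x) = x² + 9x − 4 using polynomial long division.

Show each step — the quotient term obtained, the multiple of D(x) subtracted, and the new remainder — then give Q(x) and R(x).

Q(x) = x³ + 6x² − 9x + 7; R(x) = −6

Step 1: lead(x⁵ + 15x⁴ + 41x³ − 98x² + 99x − 34) ÷ lead(D) = x⁵ ÷ x² = x³. Subtract (x³)·D = x⁵ + 9x⁴ − 4x³. Remainder: 6x⁴ + 45x³ − 98x² + 99x − 34.
Step 2: lead(6x⁴ + 45x³ − 98x² + 99x − 34) ÷ lead(D) = 6x⁴ ÷ x² = 6x². Subtract (6x²)·D = 6x⁴ + 54x³ − 24x². Remainder: −9x³ − 74x² + 99x − 34.
Step 3: lead(−9x³ − 74x² + 99x − 34) ÷ lead(D) = −9x³ ÷ x² = −9x. Subtract (−9x)·D = −9x³ − 81x² + 36x. Remainder: 7x² + 63x − 34.
Step 4: lead(7x² + 63x − 34) ÷ lead(D) = 7x² ÷ x² = 7. Subtract (7)·D = 7x² + 63x − 28. Remainder: −6.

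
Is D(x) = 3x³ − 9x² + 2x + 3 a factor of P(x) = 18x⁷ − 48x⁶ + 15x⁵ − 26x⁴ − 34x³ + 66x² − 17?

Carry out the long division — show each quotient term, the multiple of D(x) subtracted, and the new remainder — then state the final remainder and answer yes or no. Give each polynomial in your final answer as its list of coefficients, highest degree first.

R = [8, -9, -8], so D(x) is not a factor of P(x). no

Step 1: lead(18x⁷ − 48x⁶ + 15x⁵ − 26x⁴ − 34x³ + 66x² − 17) ÷ lead(D) = 18x⁷ ÷ 3x³ = 6x⁴. Subtract (6x⁴)·D = 18x⁷ − 54x⁶ + 12x⁵ + 18x⁴. Remainder: 6x⁶ + 3x⁵ − 44x⁴ − 34x³ + 66x² − 17.
Step 2: lead(6x⁶ + 3x⁵ − 44x⁴ − 34x³ + 66x² − 17) ÷ lead(D) = 6x⁶ ÷ 3x³ = 2x³. Subtract (2x³)·D = 6x⁶ − 18x⁵ + 4x⁴ + 6x³. Remainder: 21x⁵ − 48x⁴ − 40x³ + 66x² − 17.
Step 3: lead(21x⁵ − 48x⁴ − 40x³ + 66x² − 17) ÷ lead(D) = 21x⁵ ÷ 3x³ = 7x². Subtract (7x²)·D = 21x⁵ − 63x⁴ + 14x³ + 21x². Remainder: 15x⁴ − 54x³ + 45x² − 17.
Step 4: lead(15x⁴ − 54x³ + 45x² − 17) ÷ lead(D) = 15x⁴ ÷ 3x³ = 5x. Subtract (5x)·D = 15x⁴ − 45x³ + 10x² + 15x. Remainder: −9x³ + 35x² − 15x − 17.
Step 5: lead(−9x³ + 35x² − 15x − 17) ÷ lead(D) = −9x³ ÷ 3x³ = −3. Subtract (−3)·D = −9x³ + 27x² − 6x − 9. Remainder: 8x² − 9x − 8.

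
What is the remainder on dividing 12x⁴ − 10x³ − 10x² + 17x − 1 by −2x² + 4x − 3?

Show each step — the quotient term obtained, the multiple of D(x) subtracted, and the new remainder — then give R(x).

Step 1: lead(12x⁴ − 10x³ − 10x² + 17x − 1) ÷ lead(D) = 12x⁴ ÷ −2x² = −6x². Subtract (−6x²)·D = 12x⁴ − 24x³ + 18x². Remainder: 14x³ − 28x² + 17x − 1.
Step 2: lead(14x³ − 28x² + 17x − 1) ÷ lead(D) = 14x³ ÷ −2x² = −7x. Subtract (−7x)·D = 14x³ − 28x² + 21x. Remainder: −4x − 1.

R(x) = −4x − 1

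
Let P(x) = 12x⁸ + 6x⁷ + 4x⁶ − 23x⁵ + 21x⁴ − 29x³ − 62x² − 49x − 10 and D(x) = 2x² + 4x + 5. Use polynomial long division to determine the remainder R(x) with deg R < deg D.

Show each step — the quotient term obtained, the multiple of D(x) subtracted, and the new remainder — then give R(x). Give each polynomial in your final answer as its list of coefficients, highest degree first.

Step 1: lead(12x⁸ + 6x⁷ + 4x⁶ − 23x⁵ + 21x⁴ − 29x³ − 62x² − 49x − 10) ÷ lead(D) = 12x⁸ ÷ 2x² = 6x⁶. Subtract (6x⁶)·D = 12x⁸ + 24x⁷ + 30x⁶. Remainder: −18x⁷ − 26x⁶ − 23x⁵ + 21x⁴ − 29x³ − 62x² − 49x − 10.
Step 2: lead(−18x⁷ − 26x⁶ − 23x⁵ + 21x⁴ − 29x³ − 62x² − 49x − 10) ÷ lead(D) = −18x⁷ ÷ 2x² = −9x⁵. Subtract (−9x⁵)·D = −18x⁷ − 36x⁶ − 45x⁵. Remainder: 10x⁶ + 22x⁵ + 21x⁴ − 29x³ − 62x² − 49x − 10.
Step 3: lead(10x⁶ + 22x⁵ + 21x⁴ − 29x³ − 62x² − 49x − 10) ÷ lead(D) = 10x⁶ ÷ 2x² = 5x⁴. Subtract (5x⁴)·D = 10x⁶ + 20x⁵ + 25x⁴. Remainder: 2x⁵ − 4x⁴ − 29x³ − 62x² − 49x − 10.
Step 4: lead(2x⁵ − 4x⁴ − 29x³ − 62x² − 49x − 10) ÷ lead(D) = 2x⁵ ÷ 2x² = x³. Subtract (x³)·D = 2x⁵ + 4x⁴ + 5x³. Remainder: −8x⁴ − 34x³ − 62x² − 49x − 10.
Step 5: lead(−8x⁴ − 34x³ − 62x² − 49x − 10) ÷ lead(D) = −8x⁴ ÷ 2x² = −4x². Subtract (−4x²)·D = −8x⁴ − 16x³ − 20x². Remainder: −18x³ − 42x² − 49x − 10.
Step 6: lead(−18x³ − 42x² − 49x − 10) ÷ lead(D) = −18x³ ÷ 2x² = −9x. Subtract (−9x)·D = −18x³ − 36x² − 45x. Remainder: −6x² − 4x − 10.
Step 7: lead(−6x² − 4x − 10) ÷ lead(D) = −6x² ÷ 2x² = −3. Subtract (−3)·D = −6x² − 12x − 15. Remainder: 8x + 5.

R = [8, 5]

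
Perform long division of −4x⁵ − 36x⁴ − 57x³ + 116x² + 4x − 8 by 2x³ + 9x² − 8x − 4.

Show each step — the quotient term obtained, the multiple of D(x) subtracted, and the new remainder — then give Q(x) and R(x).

Q(x) = −2x² − 9x + 4; R(x) = 8

Step 1: lead(−4x⁵ − 36x⁴ − 57x³ + 116x² + 4x − 8) ÷ lead(D) = −4x⁵ ÷ 2x³ = −2x². Subtract (−2x²)·D = −4x⁵ − 18x⁴ + 16x³ + 8x². Remainder: −18x⁴ − 73x³ + 108x² + 4x − 8.
Step 2: lead(−18x⁴ − 73x³ + 108x² + 4x − 8) ÷ lead(D) = −18x⁴ ÷ 2x³ = −9x. Subtract (−9x)·D = −18x⁴ − 81x³ + 72x² + 36x. Remainder: 8x³ + 36x² − 32x − 8.
Step 3: lead(8x³ + 36x² − 32x − 8) ÷ lead(D) = 8x³ ÷ 2x³ = 4. Subtract (4)·D = 8x³ + 36x² − 32x − 16. Remainder: 8.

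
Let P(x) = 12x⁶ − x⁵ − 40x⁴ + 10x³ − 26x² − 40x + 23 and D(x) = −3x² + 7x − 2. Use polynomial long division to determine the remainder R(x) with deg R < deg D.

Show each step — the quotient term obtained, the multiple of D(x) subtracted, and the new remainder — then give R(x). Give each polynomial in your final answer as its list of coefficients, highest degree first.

Step 1: lead(12x⁶ − x⁵ − 40x⁴ + 10x³ − 26x² − 40x + 23) ÷ lead(D) = 12x⁶ ÷ −3x² = −4x⁴. Subtract (−4x⁴)·D = 12x⁶ − 28x⁵ + 8x⁴. Remainder: 27x⁵ − 48x⁴ + 10x³ − 26x² − 40x + 23.
Step 2: lead(27x⁵ − 48x⁴ + 10x³ − 26x² − 40x + 23) ÷ lead(D) = 27x⁵ ÷ −3x² = −9x³. Subtract (−9x³)·D = 27x⁵ − 63x⁴ + 18x³. Remainder: 15x⁴ − 8x³ − 26x² − 40x + 23.
Step 3: lead(15x⁴ − 8x³ − 26x² − 40x + 23) ÷ lead(D) = 15x⁴ ÷ −3x² = −5x². Subtract (−5x²)·D = 15x⁴ − 35x³ + 10x². Remainder: 27x³ − 36x² − 40x + 23.
Step 4: lead(27x³ − 36x² − 40x + 23) ÷ lead(D) = 27x³ ÷ −3x² = −9x. Subtract (−9x)·D = 27x³ − 63x² + 18x. Remainder: 27x² − 58x + 23.
Step 5: lead(27x² − 58x + 23) ÷ lead(D) = 27x² ÷ −3x² = −9. Subtract (−9)·D = 27x² − 63x + 18. Remainder: 5x + 5.

R = [5, 5]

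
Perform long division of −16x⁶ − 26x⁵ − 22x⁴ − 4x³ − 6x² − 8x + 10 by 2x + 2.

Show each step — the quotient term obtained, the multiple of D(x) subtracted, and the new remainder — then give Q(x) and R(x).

Q(x) = −8x⁵ − 5x⁴ − 6x³ + 4x² − 7x + 3; R(x) = 4

Step 1: lead(−16x⁶ − 26x⁵ − 22x⁴ − 4x³ − 6x² − 8x + 10) ÷ lead(D) = −16x⁶ ÷ 2x = −8x⁵. Subtract (−8x⁵)·D = −16x⁶ − 16x⁵. Remainder: −10x⁵ − 22x⁴ − 4x³ − 6x² − 8x + 10.
Step 2: lead(−10x⁵ − 22x⁴ − 4x³ − 6x² − 8x + 10) ÷ lead(D) = −10x⁵ ÷ 2x = −5x⁴. Subtract (−5x⁴)·D = −10x⁵ − 10x⁴. Remainder: −12x⁴ − 4x³ − 6x² − 8x + 10.
Step 3: lead(−12x⁴ − 4x³ − 6x² − 8x + 10) ÷ lead(D) = −12x⁴ ÷ 2x = −6x³. Subtract (−6x³)·D = −12x⁴ − 12x³. Remainder: 8x³ − 6x² − 8x + 10.
Step 4: lead(8x³ − 6x² − 8x + 10) ÷ lead(D) = 8x³ ÷ 2x = 4x². Subtract (4x²)·D = 8x³ + 8x². Remainder: −14x² − 8x + 10.
Step 5: lead(−14x² − 8x + 10) ÷ lead(D) = −14x² ÷ 2x = −7x. Subtract (−7x)·D = −14x² − 14x. Remainder: 6x + 10.
Step 6: lead(6x + 10) ÷ lead(D) = 6x ÷ 2x = 3. Subtract (3)·D = 6x + 6. Remainder: 4.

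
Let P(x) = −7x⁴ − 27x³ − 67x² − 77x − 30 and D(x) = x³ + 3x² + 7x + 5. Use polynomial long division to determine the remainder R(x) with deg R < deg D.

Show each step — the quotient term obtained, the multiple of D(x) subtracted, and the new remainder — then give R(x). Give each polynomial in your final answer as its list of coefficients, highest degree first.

Step 1: lead(−7x⁴ − 27x³ − 67x² − 77x − 30) ÷ lead(D) = −7x⁴ ÷ x³ = −7x. Subtract (−7x)·D = −7x⁴ − 21x³ − 49x² − 35x. Remainder: −6x³ − 18x² − 42x − 30.
Step 2: lead(−6x³ − 18x² − 42x − 30) ÷ lead(D) = −6x³ ÷ x³ = −6. Subtract (−6)·D = −6x³ − 18x² − 42x − 30. Remainder: 0.

R = [0]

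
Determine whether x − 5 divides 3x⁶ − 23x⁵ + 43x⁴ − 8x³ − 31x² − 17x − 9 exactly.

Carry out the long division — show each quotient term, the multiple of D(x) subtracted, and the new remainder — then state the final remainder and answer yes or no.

Step 1: lead(3x⁶ − 23x⁵ + 43x⁴ − 8x³ − 31x² − 17x − 9) ÷ lead(D) = 3x⁶ ÷ x = 3x⁵. Subtract (3x⁵)·D = 3x⁶ − 15x⁵. Remainder: −8x⁵ + 43x⁴ − 8x³ − 31x² − 17x − 9.
Step 2: lead(−8x⁵ + 43x⁴ − 8x³ − 31x² − 17x − 9) ÷ lead(D) = −8x⁵ ÷ x = −8x⁴. Subtract (−8x⁴)·D = −8x⁵ + 40x⁴. Remainder: 3x⁴ − 8x³ − 31x² − 17x − 9.
Step 3: lead(3x⁴ − 8x³ − 31x² − 17x − 9) ÷ lead(D) = 3x⁴ ÷ x = 3x³. Subtract (3x³)·D = 3x⁴ − 15x³. Remainder: 7x³ − 31x² − 17x − 9.
Step 4: lead(7x³ − 31x² − 17x − 9) ÷ lead(D) = 7x³ ÷ x = 7x². Subtract (7x²)·D = 7x³ − 35x². Remainder: 4x² − 17x − 9.
Step 5: lead(4x² − 17x − 9) ÷ lead(D) = 4x² ÷ x = 4x. Subtract (4x)·D = 4x² − 20x. Remainder: 3x − 9.
Step 6: lead(3x − 9) ÷ lead(D) = 3x ÷ x = 3. Subtract (3)·D = 3x − 15. Remainder: 6.

R(x) = 6, so D(x) is not a factor of P(x). no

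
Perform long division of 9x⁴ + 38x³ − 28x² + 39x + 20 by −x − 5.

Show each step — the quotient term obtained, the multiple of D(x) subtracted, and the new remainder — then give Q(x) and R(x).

Step 1: lead(9x⁴ + 38x³ − 28x² + 39x + 20) ÷ lead(D) = 9x⁴ ÷ −x = −9x³. Subtract (−9x³)·D = 9x⁴ + 45x³. Remainder: −7x³ − 28x² + 39x + 20.
Step 2: lead(−7x³ − 28x² + 39x + 20) ÷ lead(D) = −7x³ ÷ −x = 7x². Subtract (7x²)·D = −7x³ − 35x². Remainder: 7x² + 39x + 20.
Step 3: lead(7x² + 39x + 20) ÷ lead(D) = 7x² ÷ −x = −7x. Subtract (−7x)·D = 7x² + 35x. Remainder: 4x + 20.
Step 4: lead(4x + 20) ÷ lead(D) = 4x ÷ −x = −4. Subtract (−4)·D = 4x + 20. Remainder: 0.

Q(x) = −9x³ + 7x² − 7x − 4; R(x) = 0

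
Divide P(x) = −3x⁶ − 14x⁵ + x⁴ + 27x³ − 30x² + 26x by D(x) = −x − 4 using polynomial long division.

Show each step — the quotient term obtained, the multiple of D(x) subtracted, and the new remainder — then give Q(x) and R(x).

Q(x) = 3x⁵ + 2x⁴ − 9x³ + 9x² − 6x − 2; R(x) = −8

Step 1: lead(−3x⁶ − 14x⁵ + x⁴ + 27x³ − 30x² + 26x) ÷ lead(D) = −3x⁶ ÷ −x = 3x⁵. Subtract (3x⁵)·D = −3x⁶ − 12x⁵. Remainder: −2x⁵ + x⁴ + 27x³ − 30x² + 26x.
Step 2: lead(−2x⁵ + x⁴ + 27x³ − 30x² + 26x) ÷ lead(D) = −2x⁵ ÷ −x = 2x⁴. Subtract (2x⁴)·D = −2x⁵ − 8x⁴. Remainder: 9x⁴ + 27x³ − 30x² + 26x.
Step 3: lead(9x⁴ + 27x³ − 30x² + 26x) ÷ lead(D) = 9x⁴ ÷ −x = −9x³. Subtract (−9x³)·D = 9x⁴ + 36x³. Remainder: −9x³ − 30x² + 26x.
Step 4: lead(−9x³ − 30x² + 26x) ÷ lead(D) = −9x³ ÷ −x = 9x². Subtract (9x²)·D = −9x³ − 36x². Remainder: 6x² + 26x.
Step 5: lead(6x² + 26x) ÷ lead(D) = 6x² ÷ −x = −6x. Subtract (−6x)·D = 6x² + 24x. Remainder: 2x.
Step 6: lead(2x) ÷ lead(D) = 2x ÷ −x = −2. Subtract (−2)·D = 2x + 8. Remainder: −8.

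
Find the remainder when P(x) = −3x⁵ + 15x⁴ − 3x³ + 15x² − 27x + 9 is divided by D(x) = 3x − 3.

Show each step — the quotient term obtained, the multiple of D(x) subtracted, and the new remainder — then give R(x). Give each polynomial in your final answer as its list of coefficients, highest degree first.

Step 1: lead(−3x⁵ + 15x⁴ − 3x³ + 15x² − 27x + 9) ÷ lead(D) = −3x⁵ ÷ 3x = −x⁴. Subtract (−x⁴)·D = −3x⁵ + 3x⁴. Remainder: 12x⁴ − 3x³ + 15x² − 27x + 9.
Step 2: lead(12x⁴ − 3x³ + 15x² − 27x + 9) ÷ lead(D) = 12x⁴ ÷ 3x = 4x³. Subtract (4x³)·D = 12x⁴ − 12x³. Remainder: 9x³ + 15x² − 27x + 9.
Step 3: lead(9x³ + 15x² − 27x + 9) ÷ lead(D) = 9x³ ÷ 3x = 3x². Subtract (3x²)·D = 9x³ − 9x². Remainder: 24x² − 27x + 9.
Step 4: lead(24x² − 27x + 9) ÷ lead(D) = 24x² ÷ 3x = 8x. Subtract (8x)·D = 24x² − 24x. Remainder: −3x + 9.
Step 5: lead(−3x + 9) ÷ lead(D) = −3x ÷ 3x = −1. Subtract (−1)·D = −3x + 3. Remainder: 6.

R = [6]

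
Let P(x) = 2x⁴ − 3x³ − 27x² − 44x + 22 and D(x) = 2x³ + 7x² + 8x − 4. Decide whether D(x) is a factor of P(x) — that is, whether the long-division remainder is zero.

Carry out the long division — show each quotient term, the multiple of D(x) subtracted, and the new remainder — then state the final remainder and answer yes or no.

Step 1: lead(2x⁴ − 3x³ − 27x² − 44x + 22) ÷ lead(D) = 2x⁴ ÷ 2x³ = x. Subtract (x)·D = 2x⁴ + 7x³ + 8x² − 4x. Remainder: −10x³ − 35x² − 40x + 22.
Step 2: lead(−10x³ − 35x² − 40x + 22) ÷ lead(D) = −10x³ ÷ 2x³ = −5. Subtract (−5)·D = −10x³ − 35x² − 40x + 20. Remainder: 2.

R(x) = 2, so D(x) is not a factor of P(x). no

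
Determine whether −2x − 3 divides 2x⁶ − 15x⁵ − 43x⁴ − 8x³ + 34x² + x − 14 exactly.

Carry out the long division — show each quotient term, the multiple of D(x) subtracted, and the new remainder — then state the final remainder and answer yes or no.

R(x) = 7, so D(x) is not a factor of P(x). no

Step 1: lead(2x⁶ − 15x⁵ − 43x⁴ − 8x³ + 34x² + x − 14) ÷ lead(D) = 2x⁶ ÷ −2x = −x⁵. Subtract (−x⁵)·D = 2x⁶ + 3x⁵. Remainder: −18x⁵ − 43x⁴ − 8x³ + 34x² + x − 14.
Step 2: lead(−18x⁵ − 43x⁴ − 8x³ + 34x² + x − 14) ÷ lead(D) = −18x⁵ ÷ −2x = 9x⁴. Subtract (9x⁴)·D = −18x⁵ − 27x⁴. Remainder: −16x⁴ − 8x³ + 34x² + x − 14.
Step 3: lead(−16x⁴ − 8x³ + 34x² + x − 14) ÷ lead(D) = −16x⁴ ÷ −2x = 8x³. Subtract (8x³)·D = −16x⁴ − 24x³. Remainder: 16x³ + 34x² + x − 14.
Step 4: lead(16x³ + 34x² + x − 14) ÷ lead(D) = 16x³ ÷ −2x = −8x². Subtract (−8x²)·D = 16x³ + 24x². Remainder: 10x² + x − 14.
Step 5: lead(10x² + x − 14) ÷ lead(D) = 10x² ÷ −2x = −5x. Subtract (−5x)·D = 10x² + 15x. Remainder: −14x − 14.
Step 6: lead(−14x − 14) ÷ lead(D) = −14x ÷ −2x = 7. Subtract (7)·D = −14x − 21. Remainder: 7.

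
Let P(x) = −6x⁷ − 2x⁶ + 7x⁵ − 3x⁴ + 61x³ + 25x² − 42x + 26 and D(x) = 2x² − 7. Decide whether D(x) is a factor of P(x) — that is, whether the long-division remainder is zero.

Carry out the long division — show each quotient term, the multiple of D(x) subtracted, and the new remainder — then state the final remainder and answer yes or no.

R(x) = −9, so D(x) is not a factor of P(x). no

Step 1: lead(−6x⁷ − 2x⁶ + 7x⁵ − 3x⁴ + 61x³ + 25x² − 42x + 26) ÷ lead(D) = −6x⁷ ÷ 2x² = −3x⁵. Subtract (−3x⁵)·D = −6x⁷ + 21x⁵. Remainder: −2x⁶ − 14x⁵ − 3x⁴ + 61x³ + 25x² − 42x + 26.
Step 2: lead(−2x⁶ − 14x⁵ − 3x⁴ + 61x³ + 25x² − 42x + 26) ÷ lead(D) = −2x⁶ ÷ 2x² = −x⁴. Subtract (−x⁴)·D = −2x⁶ + 7x⁴. Remainder: −14x⁵ − 10x⁴ + 61x³ + 25x² − 42x + 26.
Step 3: lead(−14x⁵ − 10x⁴ + 61x³ + 25x² − 42x + 26) ÷ lead(D) = −14x⁵ ÷ 2x² = −7x³. Subtract (−7x³)·D = −14x⁵ + 49x³. Remainder: −10x⁴ + 12x³ + 25x² − 42x + 26.
Step 4: lead(−10x⁴ + 12x³ + 25x² − 42x + 26) ÷ lead(D) = −10x⁴ ÷ 2x² = −5x². Subtract (−5x²)·D = −10x⁴ + 35x². Remainder: 12x³ − 10x² − 42x + 26.
Step 5: lead(12x³ − 10x² − 42x + 26) ÷ lead(D) = 12x³ ÷ 2x² = 6x. Subtract (6x)·D = 12x³ − 42x. Remainder: −10x² + 26.
Step 6: lead(−10x² + 26) ÷ lead(D) = −10x² ÷ 2x² = −5. Subtract (−5)·D = −10x² + 35. Remainder: −9.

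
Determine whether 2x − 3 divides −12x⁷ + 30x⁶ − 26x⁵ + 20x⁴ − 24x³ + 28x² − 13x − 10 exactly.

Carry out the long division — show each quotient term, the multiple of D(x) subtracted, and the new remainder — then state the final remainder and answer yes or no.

Step 1: lead(−12x⁷ + 30x⁶ − 26x⁵ + 20x⁴ − 24x³ + 28x² − 13x − 10) ÷ lead(D) = −12x⁷ ÷ 2x = −6x⁶. Subtract (−6x⁶)·D = −12x⁷ + 18x⁶. Remainder: 12x⁶ − 26x⁵ + 20x⁴ − 24x³ + 28x² − 13x − 10.
Step 2: lead(12x⁶ − 26x⁵ + 20x⁴ − 24x³ + 28x² − 13x − 10) ÷ lead(D) = 12x⁶ ÷ 2x = 6x⁵. Subtract (6x⁵)·D = 12x⁶ − 18x⁵. Remainder: −8x⁵ + 20x⁴ − 24x³ + 28x² − 13x − 10.
Step 3: lead(−8x⁵ + 20x⁴ − 24x³ + 28x² − 13x − 10) ÷ lead(D) = −8x⁵ ÷ 2x = −4x⁴. Subtract (−4x⁴)·D = −8x⁵ + 12x⁴. Remainder: 8x⁴ − 24x³ + 28x² − 13x − 10.
Step 4: lead(8x⁴ − 24x³ + 28x² − 13x − 10) ÷ lead(D) = 8x⁴ ÷ 2x = 4x³. Subtract (4x³)·D = 8x⁴ − 12x³. Remainder: −12x³ + 28x² − 13x − 10.
Step 5: lead(−12x³ + 28x² − 13x − 10) ÷ lead(D) = −12x³ ÷ 2x = −6x². Subtract (−6x²)·D = −12x³ + 18x². Remainder: 10x² − 13x − 10.
Step 6: lead(10x² − 13x − 10) ÷ lead(D) = 10x² ÷ 2x = 5x. Subtract (5x)·D = 10x² − 15x. Remainder: 2x − 10.
Step 7: lead(2x − 10) ÷ lead(D) = 2x ÷ 2x = 1. Subtract (1)·D = 2x − 3. Remainder: −7.

R(x) = −7, so D(x) is not a factor of P(x). no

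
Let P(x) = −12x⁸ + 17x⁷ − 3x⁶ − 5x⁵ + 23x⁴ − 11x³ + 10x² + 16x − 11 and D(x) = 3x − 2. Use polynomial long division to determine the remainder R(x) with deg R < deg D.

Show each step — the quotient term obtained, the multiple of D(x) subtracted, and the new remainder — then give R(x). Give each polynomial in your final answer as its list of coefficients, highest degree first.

R = [5]

Step 1: lead(−12x⁸ + 17x⁷ − 3x⁶ − 5x⁵ + 23x⁴ − 11x³ + 10x² + 16x − 11) ÷ lead(D) = −12x⁸ ÷ 3x = −4x⁷. Subtract (−4x⁷)·D = −12x⁸ + 8x⁷. Remainder: 9x⁷ − 3x⁶ − 5x⁵ + 23x⁴ − 11x³ + 10x² + 16x − 11.
Step 2: lead(9x⁷ − 3x⁶ − 5x⁵ + 23x⁴ − 11x³ + 10x² + 16x − 11) ÷ lead(D) = 9x⁷ ÷ 3x = 3x⁶. Subtract (3x⁶)·D = 9x⁷ − 6x⁶. Remainder: 3x⁶ − 5x⁵ + 23x⁴ − 11x³ + 10x² + 16x − 11.
Step 3: lead(3x⁶ − 5x⁵ + 23x⁴ − 11x³ + 10x² + 16x − 11) ÷ lead(D) = 3x⁶ ÷ 3x = x⁵. Subtract (x⁵)·D = 3x⁶ − 2x⁵. Remainder: −3x⁵ + 23x⁴ − 11x³ + 10x² + 16x − 11.
Step 4: lead(−3x⁵ + 23x⁴ − 11x³ + 10x² + 16x − 11) ÷ lead(D) = −3x⁵ ÷ 3x = −x⁴. Subtract (−x⁴)·D = −3x⁵ + 2x⁴. Remainder: 21x⁴ − 11x³ + 10x² + 16x − 11.
Step 5: lead(21x⁴ − 11x³ + 10x² + 16x − 11) ÷ lead(D) = 21x⁴ ÷ 3x = 7x³. Subtract (7x³)·D = 21x⁴ − 14x³. Remainder: 3x³ + 10x² + 16x − 11.
Step 6: lead(3x³ + 10x² + 16x − 11) ÷ lead(D) = 3x³ ÷ 3x = x². Subtract (x²)·D = 3x³ − 2x². Remainder: 12x² + 16x − 11.
Step 7: lead(12x² + 16x − 11) ÷ lead(D) = 12x² ÷ 3x = 4x. Subtract (4x)·D = 12x² − 8x. Remainder: 24x − 11.
Step 8: lead(24x − 11) ÷ lead(D) = 24x ÷ 3x = 8. Subtract (8)·D = 24x − 16. Remainder: 5.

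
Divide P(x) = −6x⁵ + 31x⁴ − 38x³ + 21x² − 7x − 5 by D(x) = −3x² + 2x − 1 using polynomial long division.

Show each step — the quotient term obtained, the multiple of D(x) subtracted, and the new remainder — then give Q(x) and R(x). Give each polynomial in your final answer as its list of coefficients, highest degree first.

Step 1: lead(−6x⁵ + 31x⁴ − 38x³ + 21x² − 7x − 5) ÷ lead(D) = −6x⁵ ÷ −3x² = 2x³. Subtract (2x³)·D = −6x⁵ + 4x⁴ − 2x³. Remainder: 27x⁴ − 36x³ + 21x² − 7x − 5.
Step 2: lead(27x⁴ − 36x³ + 21x² − 7x − 5) ÷ lead(D) = 27x⁴ ÷ −3x² = −9x². Subtract (−9x²)·D = 27x⁴ − 18x³ + 9x². Remainder: −18x³ + 12x² − 7x − 5.
Step 3: lead(−18x³ + 12x² − 7x − 5) ÷ lead(D) = −18x³ ÷ −3x² = 6x. Subtract (6x)·D = −18x³ + 12x² − 6x. Remainder: −x − 5.

Q = [2, -9, 6, 0]; R = [-1, -5]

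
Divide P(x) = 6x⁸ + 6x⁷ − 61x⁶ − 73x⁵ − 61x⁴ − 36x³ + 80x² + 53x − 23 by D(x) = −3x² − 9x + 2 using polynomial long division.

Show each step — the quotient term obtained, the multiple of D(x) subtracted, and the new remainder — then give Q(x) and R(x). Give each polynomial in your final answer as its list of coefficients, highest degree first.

Q = [-2, 4, 7, 6, 7, -5, -7]; R = [-9]

Step 1: lead(6x⁸ + 6x⁷ − 61x⁶ − 73x⁵ − 61x⁴ − 36x³ + 80x² + 53x − 23) ÷ lead(D) = 6x⁸ ÷ −3x² = −2x⁶. Subtract (−2x⁶)·D = 6x⁸ + 18x⁷ − 4x⁶. Remainder: −12x⁷ − 57x⁶ − 73x⁵ − 61x⁴ − 36x³ + 80x² + 53x − 23.
Step 2: lead(−12x⁷ − 57x⁶ − 73x⁵ − 61x⁴ − 36x³ + 80x² + 53x − 23) ÷ lead(D) = −12x⁷ ÷ −3x² = 4x⁵. Subtract (4x⁵)·D = −12x⁷ − 36x⁶ + 8x⁵. Remainder: −21x⁶ − 81x⁵ − 61x⁴ − 36x³ + 80x² + 53x − 23.
Step 3: lead(−21x⁶ − 81x⁵ − 61x⁴ − 36x³ + 80x² + 53x − 23) ÷ lead(D) = −21x⁶ ÷ −3x² = 7x⁴. Subtract (7x⁴)·D = −21x⁶ − 63x⁵ + 14x⁴. Remainder: −18x⁵ − 75x⁴ − 36x³ + 80x² + 53x − 23.
Step 4: lead(−18x⁵ − 75x⁴ − 36x³ + 80x² + 53x − 23) ÷ lead(D) = −18x⁵ ÷ −3x² = 6x³. Subtract (6x³)·D = −18x⁵ − 54x⁴ + 12x³. Remainder: −21x⁴ − 48x³ + 80x² + 53x − 23.
Step 5: lead(−21x⁴ − 48x³ + 80x² + 53x − 23) ÷ lead(D) = −21x⁴ ÷ −3x² = 7x². Subtract (7x²)·D = −21x⁴ − 63x³ + 14x². Remainder: 15x³ + 66x² + 53x − 23.
Step 6: lead(15x³ + 66x² + 53x − 23) ÷ lead(D) = 15x³ ÷ −3x² = −5x. Subtract (−5x)·D = 15x³ + 45x² − 10x. Remainder: 21x² + 63x − 23.
Step 7: lead(21x² + 63x − 23) ÷ lead(D) = 21x² ÷ −3x² = −7. Subtract (−7)·D = 21x² + 63x − 14. Remainder: −9.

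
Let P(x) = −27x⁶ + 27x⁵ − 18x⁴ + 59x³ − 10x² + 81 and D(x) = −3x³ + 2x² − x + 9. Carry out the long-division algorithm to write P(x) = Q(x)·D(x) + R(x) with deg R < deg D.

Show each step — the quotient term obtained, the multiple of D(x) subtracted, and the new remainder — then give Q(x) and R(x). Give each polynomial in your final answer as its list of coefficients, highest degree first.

Q = [9, -3, 1, 9]; R = [0]

Step 1: lead(−27x⁶ + 27x⁵ − 18x⁴ + 59x³ − 10x² + 81) ÷ lead(D) = −27x⁶ ÷ −3x³ = 9x³. Subtract (9x³)·D = −27x⁶ + 18x⁵ − 9x⁴ + 81x³. Remainder: 9x⁵ − 9x⁴ − 22x³ − 10x² + 81.
Step 2: lead(9x⁵ − 9x⁴ − 22x³ − 10x² + 81) ÷ lead(D) = 9x⁵ ÷ −3x³ = −3x². Subtract (−3x²)·D = 9x⁵ − 6x⁴ + 3x³ − 27x². Remainder: −3x⁴ − 25x³ + 17x² + 81.
Step 3: lead(−3x⁴ − 25x³ + 17x² + 81) ÷ lead(D) = −3x⁴ ÷ −3x³ = x. Subtract (x)·D = −3x⁴ + 2x³ − x² + 9x. Remainder: −27x³ + 18x² − 9x + 81.
Step 4: lead(−27x³ + 18x² − 9x + 81) ÷ lead(D) = −27x³ ÷ −3x³ = 9. Subtract (9)·D = −27x³ + 18x² − 9x + 81. Remainder: 0.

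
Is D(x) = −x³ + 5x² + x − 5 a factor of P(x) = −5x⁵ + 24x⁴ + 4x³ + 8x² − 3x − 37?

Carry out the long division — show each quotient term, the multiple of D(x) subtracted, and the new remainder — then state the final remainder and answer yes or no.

R(x) = 2x² − 4x − 7, so D(x) is not a factor of P(x). no

Step 1: lead(−5x⁵ + 24x⁴ + 4x³ + 8x² − 3x − 37) ÷ lead(D) = −5x⁵ ÷ −x³ = 5x². Subtract (5x²)·D = −5x⁵ + 25x⁴ + 5x³ − 25x². Remainder: −x⁴ − x³ + 33x² − 3x − 37.
Step 2: lead(−x⁴ − x³ + 33x² − 3x − 37) ÷ lead(D) = −x⁴ ÷ −x³ = x. Subtract (x)·D = −x⁴ + 5x³ + x² − 5x. Remainder: −6x³ + 32x² + 2x − 37.
Step 3: lead(−6x³ + 32x² + 2x − 37) ÷ lead(D) = −6x³ ÷ −x³ = 6. Subtract (6)·D = −6x³ + 30x² + 6x − 30. Remainder: 2x² − 4x − 7.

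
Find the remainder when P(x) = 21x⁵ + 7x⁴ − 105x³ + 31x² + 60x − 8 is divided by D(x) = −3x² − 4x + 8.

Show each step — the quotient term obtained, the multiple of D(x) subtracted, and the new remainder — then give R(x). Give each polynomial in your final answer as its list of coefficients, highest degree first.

R = [0]

Step 1: lead(21x⁵ + 7x⁴ − 105x³ + 31x² + 60x − 8) ÷ lead(D) = 21x⁵ ÷ −3x² = −7x³. Subtract (−7x³)·D = 21x⁵ + 28x⁴ − 56x³. Remainder: −21x⁴ − 49x³ + 31x² + 60x − 8.
Step 2: lead(−21x⁴ − 49x³ + 31x² + 60x − 8) ÷ lead(D) = −21x⁴ ÷ −3x² = 7x². Subtract (7x²)·D = −21x⁴ − 28x³ + 56x². Remainder: −21x³ − 25x² + 60x − 8.
Step 3: lead(−21x³ − 25x² + 60x − 8) ÷ lead(D) = −21x³ ÷ −3x² = 7x. Subtract (7x)·D = −21x³ − 28x² + 56x. Remainder: 3x² + 4x − 8.
Step 4: lead(3x² + 4x − 8) ÷ lead(D) = 3x² ÷ −3x² = −1. Subtract (−1)·D = 3x² + 4x − 8. Remainder: 0.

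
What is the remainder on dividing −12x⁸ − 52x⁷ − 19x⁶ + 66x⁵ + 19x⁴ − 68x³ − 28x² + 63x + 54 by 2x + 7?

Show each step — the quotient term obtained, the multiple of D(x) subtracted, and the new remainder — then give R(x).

R(x) = 5

Step 1: lead(−12x⁸ − 52x⁷ − 19x⁶ + 66x⁵ + 19x⁴ − 68x³ − 28x² + 63x + 54) ÷ lead(D) = −12x⁸ ÷ 2x = −6x⁷. Subtract (−6x⁷)·D = −12x⁸ − 42x⁷. Remainder: −10x⁷ − 19x⁶ + 66x⁵ + 19x⁴ − 68x³ − 28x² + 63x + 54.
Step 2: lead(−10x⁷ − 19x⁶ + 66x⁵ + 19x⁴ − 68x³ − 28x² + 63x + 54) ÷ lead(D) = −10x⁷ ÷ 2x = −5x⁶. Subtract (−5x⁶)·D = −10x⁷ − 35x⁶. Remainder: 16x⁶ + 66x⁵ + 19x⁴ − 68x³ − 28x² + 63x + 54.
Step 3: lead(16x⁶ + 66x⁵ + 19x⁴ − 68x³ − 28x² + 63x + 54) ÷ lead(D) = 16x⁶ ÷ 2x = 8x⁵. Subtract (8x⁵)·D = 16x⁶ + 56x⁵. Remainder: 10x⁵ + 19x⁴ − 68x³ − 28x² + 63x + 54.
Step 4: lead(10x⁵ + 19x⁴ − 68x³ − 28x² + 63x + 54) ÷ lead(D) = 10x⁵ ÷ 2x = 5x⁴. Subtract (5x⁴)·D = 10x⁵ + 35x⁴. Remainder: −16x⁴ − 68x³ − 28x² + 63x + 54.
Step 5: lead(−16x⁴ − 68x³ − 28x² + 63x + 54) ÷ lead(D) = −16x⁴ ÷ 2x = −8x³. Subtract (−8x³)·D = −16x⁴ − 56x³. Remainder: −12x³ − 28x² + 63x + 54.
Step 6: lead(−12x³ − 28x² + 63x + 54) ÷ lead(D) = −12x³ ÷ 2x = −6x². Subtract (−6x²)·D = −12x³ − 42x². Remainder: 14x² + 63x + 54.
Step 7: lead(14x² + 63x + 54) ÷ lead(D) = 14x² ÷ 2x = 7x. Subtract (7x)·D = 14x² + 49x. Remainder: 14x + 54.
Step 8: lead(14x + 54) ÷ lead(D) = 14x ÷ 2x = 7. Subtract (7)·D = 14x + 49. Remainder: 5.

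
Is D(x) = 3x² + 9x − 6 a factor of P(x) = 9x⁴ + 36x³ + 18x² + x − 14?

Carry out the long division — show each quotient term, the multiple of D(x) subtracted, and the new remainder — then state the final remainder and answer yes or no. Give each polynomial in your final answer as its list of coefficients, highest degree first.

Step 1: lead(9x⁴ + 36x³ + 18x² + x − 14) ÷ lead(D) = 9x⁴ ÷ 3x² = 3x². Subtract (3x²)·D = 9x⁴ + 27x³ − 18x². Remainder: 9x³ + 36x² + x − 14.
Step 2: lead(9x³ + 36x² + x − 14) ÷ lead(D) = 9x³ ÷ 3x² = 3x. Subtract (3x)·D = 9x³ + 27x² − 18x. Remainder: 9x² + 19x − 14.
Step 3: lead(9x² + 19x − 14) ÷ lead(D) = 9x² ÷ 3x² = 3. Subtract (3)·D = 9x² + 27x − 18. Remainder: −8x + 4.

R = [-8, 4], so D(x) is not a factor of P(x). no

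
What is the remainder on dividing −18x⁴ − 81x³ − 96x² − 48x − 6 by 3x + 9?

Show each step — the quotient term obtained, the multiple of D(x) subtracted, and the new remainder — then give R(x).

Step 1: lead(−18x⁴ − 81x³ − 96x² − 48x − 6) ÷ lead(D) = −18x⁴ ÷ 3x = −6x³. Subtract (−6x³)·D = −18x⁴ − 54x³. Remainder: −27x³ − 96x² − 48x − 6.
Step 2: lead(−27x³ − 96x² − 48x − 6) ÷ lead(D) = −27x³ ÷ 3x = −9x². Subtract (−9x²)·D = −27x³ − 81x². Remainder: −15x² − 48x − 6.
Step 3: lead(−15x² − 48x − 6) ÷ lead(D) = −15x² ÷ 3x = −5x. Subtract (−5x)·D = −15x² − 45x. Remainder: −3x − 6.
Step 4: lead(−3x − 6) ÷ lead(D) = −3x ÷ 3x = −1. Subtract (−1)·D = −3x − 9. Remainder: 3.

R(x) = 3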